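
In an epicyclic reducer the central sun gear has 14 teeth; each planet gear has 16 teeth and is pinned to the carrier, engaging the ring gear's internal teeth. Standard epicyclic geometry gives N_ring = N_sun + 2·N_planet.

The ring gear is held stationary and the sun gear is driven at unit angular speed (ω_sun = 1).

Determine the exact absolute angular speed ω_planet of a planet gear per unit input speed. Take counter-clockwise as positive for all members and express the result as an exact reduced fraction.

-7/16

N_ring = 14 + 2·16 = 46
14(ω_s−ω_c) = −46(ω_r−ω_c),  ω_r=0, ω_s=1
14(1−ω_c) = −46(0−ω_c)  ⇒  60ω_c = 14  ⇒  ω_c = 7/30
sun–planet: 14·(1−7/30) = −16·(ω_p−ω_c)  ⇒  ω_p−ω_c = −(14/16)·(23/30) = -161/240
ω_p = 7/30 − 161/240 = -7/16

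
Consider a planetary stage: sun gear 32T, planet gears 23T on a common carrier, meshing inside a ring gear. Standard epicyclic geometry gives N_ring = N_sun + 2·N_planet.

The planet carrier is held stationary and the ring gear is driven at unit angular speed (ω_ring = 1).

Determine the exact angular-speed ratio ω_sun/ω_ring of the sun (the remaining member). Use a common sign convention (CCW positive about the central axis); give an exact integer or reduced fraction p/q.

-39/16

N_ring = 32 + 2·23 = 78
32(ω_s−ω_c) = −78(ω_r−ω_c),  ω_c=0, ω_r=1
ω_s = 0 − (78/32)(1−0) = -39/16
ω_s/ω_r = -39/16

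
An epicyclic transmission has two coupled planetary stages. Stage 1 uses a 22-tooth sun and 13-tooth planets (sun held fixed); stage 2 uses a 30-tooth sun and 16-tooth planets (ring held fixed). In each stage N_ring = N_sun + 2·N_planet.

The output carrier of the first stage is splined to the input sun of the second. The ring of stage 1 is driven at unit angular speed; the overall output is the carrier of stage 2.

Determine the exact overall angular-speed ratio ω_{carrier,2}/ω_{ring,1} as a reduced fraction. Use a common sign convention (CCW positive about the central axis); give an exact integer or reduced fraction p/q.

Stage 1: N_ring = 22 + 2·13 = 48
Stage 1: 22(ω_s−ω_c) = −48(ω_r−ω_c),  ω_s=0, ω_r=1
Stage 1: 22(0−ω_c) = −48(1−ω_c)  ⇒  70ω_c = 48  ⇒  ω_c = 24/35
  ⇒ ω_c¹/ω_r¹ = 24/35
Stage 2: N_ring = 30 + 2·16 = 62
Stage 2: 30(ω_s−ω_c) = −62(ω_r−ω_c),  ω_r=0, ω_s=1
Stage 2: 30(1−ω_c) = −62(0−ω_c)  ⇒  92ω_c = 30  ⇒  ω_c = 15/46
  ⇒ ω_c²/ω_s² = 15/46
Coupling ω_s² = ω_c¹ ⇒ overall = 24/35 × 15/46 = 36/161

36/161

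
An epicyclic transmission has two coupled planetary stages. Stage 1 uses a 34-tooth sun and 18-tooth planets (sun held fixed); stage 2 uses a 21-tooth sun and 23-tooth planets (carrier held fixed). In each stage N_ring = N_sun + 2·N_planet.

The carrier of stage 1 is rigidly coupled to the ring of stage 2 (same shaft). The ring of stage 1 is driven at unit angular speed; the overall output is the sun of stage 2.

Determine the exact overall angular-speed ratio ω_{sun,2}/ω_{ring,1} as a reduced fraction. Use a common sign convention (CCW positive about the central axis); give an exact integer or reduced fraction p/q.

Stage 1: N_ring = 34 + 2·18 = 70
Stage 1: 34(ω_s−ω_c) = −70(ω_r−ω_c),  ω_s=0, ω_r=1
Stage 1: 34(0−ω_c) = −70(1−ω_c)  ⇒  104ω_c = 70  ⇒  ω_c = 35/52
  ⇒ ω_c¹/ω_r¹ = 35/52
Stage 2: N_ring = 21 + 2·23 = 67
Stage 2: 21(ω_s−ω_c) = −67(ω_r−ω_c),  ω_c=0, ω_r=1
Stage 2: ω_s = 0 − (67/21)(1−0) = -67/21
  ⇒ ω_s²/ω_r² = -67/21
Coupling ω_r² = ω_c¹ ⇒ overall = 35/52 × -67/21 = -335/156

-335/156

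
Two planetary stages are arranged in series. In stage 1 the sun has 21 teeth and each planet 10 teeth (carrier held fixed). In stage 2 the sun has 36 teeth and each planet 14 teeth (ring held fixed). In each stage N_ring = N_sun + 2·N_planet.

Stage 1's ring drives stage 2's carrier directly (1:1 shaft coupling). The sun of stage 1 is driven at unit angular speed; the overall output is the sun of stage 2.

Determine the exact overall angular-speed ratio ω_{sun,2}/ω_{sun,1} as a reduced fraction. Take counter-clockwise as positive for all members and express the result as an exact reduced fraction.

Stage 1: N_ring = 21 + 2·10 = 41
Stage 1: 21(ω_s−ω_c) = −41(ω_r−ω_c),  ω_c=0, ω_s=1
Stage 1: ω_r = 0 − (21/41)(1−0) = -21/41
  ⇒ ω_r¹/ω_s¹ = -21/41
Stage 2: N_ring = 36 + 2·14 = 64
Stage 2: 36(ω_s−ω_c) = −64(ω_r−ω_c),  ω_r=0, ω_c=1
Stage 2: ω_s = 1 − (64/36)(0−1) = 25/9
  ⇒ ω_s²/ω_c² = 25/9
Coupling ω_c² = ω_r¹ ⇒ overall = -21/41 × 25/9 = -175/123

-175/123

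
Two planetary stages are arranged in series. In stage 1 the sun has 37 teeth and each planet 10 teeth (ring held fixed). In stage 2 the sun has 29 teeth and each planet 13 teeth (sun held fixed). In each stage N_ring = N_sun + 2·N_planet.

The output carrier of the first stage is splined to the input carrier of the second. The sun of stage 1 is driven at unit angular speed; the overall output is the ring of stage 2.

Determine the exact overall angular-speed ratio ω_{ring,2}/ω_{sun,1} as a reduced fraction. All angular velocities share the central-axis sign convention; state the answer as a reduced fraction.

1554/2585

Stage 1: N_ring = 37 + 2·10 = 57
Stage 1: 37(ω_s−ω_c) = −57(ω_r−ω_c),  ω_r=0, ω_s=1
Stage 1: 37(1−ω_c) = −57(0−ω_c)  ⇒  94ω_c = 37  ⇒  ω_c = 37/94
  ⇒ ω_c¹/ω_s¹ = 37/94
Stage 2: N_ring = 29 + 2·13 = 55
Stage 2: 29(ω_s−ω_c) = −55(ω_r−ω_c),  ω_s=0, ω_c=1
Stage 2: ω_r = 1 − (29/55)(0−1) = 84/55
  ⇒ ω_r²/ω_c² = 84/55
Coupling ω_c² = ω_c¹ ⇒ overall = 37/94 × 84/55 = 1554/2585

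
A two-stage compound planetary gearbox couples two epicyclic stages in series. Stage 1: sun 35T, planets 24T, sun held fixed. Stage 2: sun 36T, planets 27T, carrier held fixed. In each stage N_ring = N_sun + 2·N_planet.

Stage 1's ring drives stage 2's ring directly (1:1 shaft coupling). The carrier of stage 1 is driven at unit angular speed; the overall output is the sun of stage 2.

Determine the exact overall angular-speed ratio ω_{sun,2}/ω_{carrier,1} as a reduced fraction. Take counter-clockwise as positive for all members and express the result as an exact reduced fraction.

Stage 1: N_ring = 35 + 2·24 = 83
Stage 1: 35(ω_s−ω_c) = −83(ω_r−ω_c),  ω_s=0, ω_c=1
Stage 1: ω_r = 1 − (35/83)(0−1) = 118/83
  ⇒ ω_r¹/ω_c¹ = 118/83
Stage 2: N_ring = 36 + 2·27 = 90
Stage 2: 36(ω_s−ω_c) = −90(ω_r−ω_c),  ω_c=0, ω_r=1
Stage 2: ω_s = 0 − (90/36)(1−0) = -5/2
  ⇒ ω_s²/ω_r² = -5/2
Coupling ω_r² = ω_r¹ ⇒ overall = 118/83 × -5/2 = -295/83

-295/83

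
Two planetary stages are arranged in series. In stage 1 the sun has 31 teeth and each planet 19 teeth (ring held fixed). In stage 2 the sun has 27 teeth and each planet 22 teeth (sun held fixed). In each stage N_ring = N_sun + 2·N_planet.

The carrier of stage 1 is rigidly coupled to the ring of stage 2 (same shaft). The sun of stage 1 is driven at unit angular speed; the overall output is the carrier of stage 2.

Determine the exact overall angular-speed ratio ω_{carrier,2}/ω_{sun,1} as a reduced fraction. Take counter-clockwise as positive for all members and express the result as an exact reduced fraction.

Stage 1: N_ring = 31 + 2·19 = 69
Stage 1: 31(ω_s−ω_c) = −69(ω_r−ω_c),  ω_r=0, ω_s=1
Stage 1: 31(1−ω_c) = −69(0−ω_c)  ⇒  100ω_c = 31  ⇒  ω_c = 31/100
  ⇒ ω_c¹/ω_s¹ = 31/100
Stage 2: N_ring = 27 + 2·22 = 71
Stage 2: 27(ω_s−ω_c) = −71(ω_r−ω_c),  ω_s=0, ω_r=1
Stage 2: 27(0−ω_c) = −71(1−ω_c)  ⇒  98ω_c = 71  ⇒  ω_c = 71/98
  ⇒ ω_c²/ω_r² = 71/98
Coupling ω_r² = ω_c¹ ⇒ overall = 31/100 × 71/98 = 2201/9800

2201/9800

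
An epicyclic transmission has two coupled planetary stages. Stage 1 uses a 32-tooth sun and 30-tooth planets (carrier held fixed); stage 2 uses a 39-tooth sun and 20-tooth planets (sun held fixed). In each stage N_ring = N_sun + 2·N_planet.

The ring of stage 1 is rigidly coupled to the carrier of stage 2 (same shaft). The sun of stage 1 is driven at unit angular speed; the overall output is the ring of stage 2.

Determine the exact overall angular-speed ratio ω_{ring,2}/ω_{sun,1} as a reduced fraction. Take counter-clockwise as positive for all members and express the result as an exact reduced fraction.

Stage 1: N_ring = 32 + 2·30 = 92
Stage 1: 32(ω_s−ω_c) = −92(ω_r−ω_c),  ω_c=0, ω_s=1
Stage 1: ω_r = 0 − (32/92)(1−0) = -8/23
  ⇒ ω_r¹/ω_s¹ = -8/23
Stage 2: N_ring = 39 + 2·20 = 79
Stage 2: 39(ω_s−ω_c) = −79(ω_r−ω_c),  ω_s=0, ω_c=1
Stage 2: ω_r = 1 − (39/79)(0−1) = 118/79
  ⇒ ω_r²/ω_c² = 118/79
Coupling ω_c² = ω_r¹ ⇒ overall = -8/23 × 118/79 = -944/1817

-944/1817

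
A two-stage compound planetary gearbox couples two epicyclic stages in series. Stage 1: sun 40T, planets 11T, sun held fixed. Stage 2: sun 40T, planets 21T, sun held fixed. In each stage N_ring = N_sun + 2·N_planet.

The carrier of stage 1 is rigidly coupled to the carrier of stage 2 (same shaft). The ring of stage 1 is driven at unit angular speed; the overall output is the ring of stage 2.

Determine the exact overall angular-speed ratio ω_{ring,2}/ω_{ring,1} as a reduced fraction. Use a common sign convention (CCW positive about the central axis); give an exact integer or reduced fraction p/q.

1891/2091

Stage 1: N_ring = 40 + 2·11 = 62
Stage 1: 40(ω_s−ω_c) = −62(ω_r−ω_c),  ω_s=0, ω_r=1
Stage 1: 40(0−ω_c) = −62(1−ω_c)  ⇒  102ω_c = 62  ⇒  ω_c = 31/51
  ⇒ ω_c¹/ω_r¹ = 31/51
Stage 2: N_ring = 40 + 2·21 = 82
Stage 2: 40(ω_s−ω_c) = −82(ω_r−ω_c),  ω_s=0, ω_c=1
Stage 2: ω_r = 1 − (40/82)(0−1) = 61/41
  ⇒ ω_r²/ω_c² = 61/41
Coupling ω_c² = ω_c¹ ⇒ overall = 31/51 × 61/41 = 1891/2091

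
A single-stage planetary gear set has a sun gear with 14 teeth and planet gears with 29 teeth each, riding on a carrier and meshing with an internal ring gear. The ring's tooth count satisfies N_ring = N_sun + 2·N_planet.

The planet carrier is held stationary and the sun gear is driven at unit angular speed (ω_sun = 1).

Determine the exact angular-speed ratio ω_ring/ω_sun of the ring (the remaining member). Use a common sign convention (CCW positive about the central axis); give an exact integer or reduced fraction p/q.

N_ring = 14 + 2·29 = 72
14(ω_s−ω_c) = −72(ω_r−ω_c),  ω_c=0, ω_s=1
ω_r = 0 − (14/72)(1−0) = -7/36
ω_r/ω_s = -7/36

-7/36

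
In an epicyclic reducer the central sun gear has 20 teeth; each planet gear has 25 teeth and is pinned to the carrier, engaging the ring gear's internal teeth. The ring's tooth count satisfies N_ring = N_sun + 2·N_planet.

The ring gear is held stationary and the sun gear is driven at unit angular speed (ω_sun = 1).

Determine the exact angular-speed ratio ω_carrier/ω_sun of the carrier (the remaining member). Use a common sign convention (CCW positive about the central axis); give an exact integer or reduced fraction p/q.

N_ring = 20 + 2·25 = 70
20(ω_s−ω_c) = −70(ω_r−ω_c),  ω_r=0, ω_s=1
20(1−ω_c) = −70(0−ω_c)  ⇒  90ω_c = 20  ⇒  ω_c = 2/9
ω_c/ω_s = 2/9

2/9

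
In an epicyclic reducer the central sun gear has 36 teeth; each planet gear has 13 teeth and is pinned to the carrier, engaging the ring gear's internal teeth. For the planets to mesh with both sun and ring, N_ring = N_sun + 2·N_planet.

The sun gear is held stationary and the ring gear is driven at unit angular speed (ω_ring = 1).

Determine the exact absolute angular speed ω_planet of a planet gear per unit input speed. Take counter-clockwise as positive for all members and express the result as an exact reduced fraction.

N_ring = 36 + 2·13 = 62
36(ω_s−ω_c) = −62(ω_r−ω_c),  ω_s=0, ω_r=1
36(0−ω_c) = −62(1−ω_c)  ⇒  98ω_c = 62  ⇒  ω_c = 31/49
sun–planet: 36·(0−31/49) = −13·(ω_p−ω_c)  ⇒  ω_p−ω_c = −(36/13)·(-31/49) = 1116/637
ω_p = 31/49 + 1116/637 = 31/13

31/13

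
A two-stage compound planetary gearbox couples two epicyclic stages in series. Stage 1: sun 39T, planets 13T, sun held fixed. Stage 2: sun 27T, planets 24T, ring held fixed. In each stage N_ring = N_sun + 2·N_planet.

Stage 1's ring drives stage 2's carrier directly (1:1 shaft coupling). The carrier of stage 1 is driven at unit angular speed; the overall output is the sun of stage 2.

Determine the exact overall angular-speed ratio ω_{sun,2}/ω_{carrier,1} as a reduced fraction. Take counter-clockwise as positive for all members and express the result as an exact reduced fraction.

272/45

Stage 1: N_ring = 39 + 2·13 = 65
Stage 1: 39(ω_s−ω_c) = −65(ω_r−ω_c),  ω_s=0, ω_c=1
Stage 1: ω_r = 1 − (39/65)(0−1) = 8/5
  ⇒ ω_r¹/ω_c¹ = 8/5
Stage 2: N_ring = 27 + 2·24 = 75
Stage 2: 27(ω_s−ω_c) = −75(ω_r−ω_c),  ω_r=0, ω_c=1
Stage 2: ω_s = 1 − (75/27)(0−1) = 34/9
  ⇒ ω_s²/ω_c² = 34/9
Coupling ω_c² = ω_r¹ ⇒ overall = 8/5 × 34/9 = 272/45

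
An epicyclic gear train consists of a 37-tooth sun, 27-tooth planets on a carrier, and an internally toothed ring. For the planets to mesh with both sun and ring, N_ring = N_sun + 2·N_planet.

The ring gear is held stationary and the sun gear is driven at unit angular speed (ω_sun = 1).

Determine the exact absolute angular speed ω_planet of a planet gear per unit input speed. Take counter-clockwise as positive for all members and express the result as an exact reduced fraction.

-37/54

N_ring = 37 + 2·27 = 91
37(ω_s−ω_c) = −91(ω_r−ω_c),  ω_r=0, ω_s=1
37(1−ω_c) = −91(0−ω_c)  ⇒  128ω_c = 37  ⇒  ω_c = 37/128
sun–planet: 37·(1−37/128) = −27·(ω_p−ω_c)  ⇒  ω_p−ω_c = −(37/27)·(91/128) = -3367/3456
ω_p = 37/128 − 3367/3456 = -37/54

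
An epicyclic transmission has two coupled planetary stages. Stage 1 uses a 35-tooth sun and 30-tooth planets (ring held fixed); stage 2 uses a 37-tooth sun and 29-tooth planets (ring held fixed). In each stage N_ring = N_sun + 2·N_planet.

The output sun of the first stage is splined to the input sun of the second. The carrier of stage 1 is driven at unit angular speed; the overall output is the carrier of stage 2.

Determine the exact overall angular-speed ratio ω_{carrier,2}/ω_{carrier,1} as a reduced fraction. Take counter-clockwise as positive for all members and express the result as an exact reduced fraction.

481/462

Stage 1: N_ring = 35 + 2·30 = 95
Stage 1: 35(ω_s−ω_c) = −95(ω_r−ω_c),  ω_r=0, ω_c=1
Stage 1: ω_s = 1 − (95/35)(0−1) = 26/7
  ⇒ ω_s¹/ω_c¹ = 26/7
Stage 2: N_ring = 37 + 2·29 = 95
Stage 2: 37(ω_s−ω_c) = −95(ω_r−ω_c),  ω_r=0, ω_s=1
Stage 2: 37(1−ω_c) = −95(0−ω_c)  ⇒  132ω_c = 37  ⇒  ω_c = 37/132
  ⇒ ω_c²/ω_s² = 37/132
Coupling ω_s² = ω_s¹ ⇒ overall = 26/7 × 37/132 = 481/462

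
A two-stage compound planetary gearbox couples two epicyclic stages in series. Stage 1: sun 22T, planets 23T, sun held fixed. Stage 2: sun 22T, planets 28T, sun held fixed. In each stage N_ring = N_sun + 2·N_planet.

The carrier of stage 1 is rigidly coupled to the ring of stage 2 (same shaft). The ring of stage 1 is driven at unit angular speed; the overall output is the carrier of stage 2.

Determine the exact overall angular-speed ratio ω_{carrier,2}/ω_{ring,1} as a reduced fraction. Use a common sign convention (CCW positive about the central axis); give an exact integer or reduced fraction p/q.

Stage 1: N_ring = 22 + 2·23 = 68
Stage 1: 22(ω_s−ω_c) = −68(ω_r−ω_c),  ω_s=0, ω_r=1
Stage 1: 22(0−ω_c) = −68(1−ω_c)  ⇒  90ω_c = 68  ⇒  ω_c = 34/45
  ⇒ ω_c¹/ω_r¹ = 34/45
Stage 2: N_ring = 22 + 2·28 = 78
Stage 2: 22(ω_s−ω_c) = −78(ω_r−ω_c),  ω_s=0, ω_r=1
Stage 2: 22(0−ω_c) = −78(1−ω_c)  ⇒  100ω_c = 78  ⇒  ω_c = 39/50
  ⇒ ω_c²/ω_r² = 39/50
Coupling ω_r² = ω_c¹ ⇒ overall = 34/45 × 39/50 = 221/375

221/375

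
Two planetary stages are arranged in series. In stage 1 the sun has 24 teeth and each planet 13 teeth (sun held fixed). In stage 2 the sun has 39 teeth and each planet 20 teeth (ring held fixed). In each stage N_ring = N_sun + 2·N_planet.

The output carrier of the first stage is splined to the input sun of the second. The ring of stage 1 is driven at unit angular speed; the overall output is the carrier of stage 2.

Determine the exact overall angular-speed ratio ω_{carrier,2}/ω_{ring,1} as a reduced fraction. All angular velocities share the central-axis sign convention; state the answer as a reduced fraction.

Stage 1: N_ring = 24 + 2·13 = 50
Stage 1: 24(ω_s−ω_c) = −50(ω_r−ω_c),  ω_s=0, ω_r=1
Stage 1: 24(0−ω_c) = −50(1−ω_c)  ⇒  74ω_c = 50  ⇒  ω_c = 25/37
  ⇒ ω_c¹/ω_r¹ = 25/37
Stage 2: N_ring = 39 + 2·20 = 79
Stage 2: 39(ω_s−ω_c) = −79(ω_r−ω_c),  ω_r=0, ω_s=1
Stage 2: 39(1−ω_c) = −79(0−ω_c)  ⇒  118ω_c = 39  ⇒  ω_c = 39/118
  ⇒ ω_c²/ω_s² = 39/118
Coupling ω_s² = ω_c¹ ⇒ overall = 25/37 × 39/118 = 975/4366

975/4366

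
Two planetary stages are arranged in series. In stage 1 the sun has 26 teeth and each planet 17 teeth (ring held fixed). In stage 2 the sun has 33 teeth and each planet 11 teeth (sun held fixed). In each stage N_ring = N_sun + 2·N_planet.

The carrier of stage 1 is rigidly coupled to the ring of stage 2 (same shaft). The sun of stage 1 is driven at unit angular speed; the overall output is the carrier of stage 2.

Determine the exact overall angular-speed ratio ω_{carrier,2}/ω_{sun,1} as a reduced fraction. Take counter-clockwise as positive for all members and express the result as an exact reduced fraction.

Stage 1: N_ring = 26 + 2·17 = 60
Stage 1: 26(ω_s−ω_c) = −60(ω_r−ω_c),  ω_r=0, ω_s=1
Stage 1: 26(1−ω_c) = −60(0−ω_c)  ⇒  86ω_c = 26  ⇒  ω_c = 13/43
  ⇒ ω_c¹/ω_s¹ = 13/43
Stage 2: N_ring = 33 + 2·11 = 55
Stage 2: 33(ω_s−ω_c) = −55(ω_r−ω_c),  ω_s=0, ω_r=1
Stage 2: 33(0−ω_c) = −55(1−ω_c)  ⇒  88ω_c = 55  ⇒  ω_c = 5/8
  ⇒ ω_c²/ω_r² = 5/8
Coupling ω_r² = ω_c¹ ⇒ overall = 13/43 × 5/8 = 65/344

65/344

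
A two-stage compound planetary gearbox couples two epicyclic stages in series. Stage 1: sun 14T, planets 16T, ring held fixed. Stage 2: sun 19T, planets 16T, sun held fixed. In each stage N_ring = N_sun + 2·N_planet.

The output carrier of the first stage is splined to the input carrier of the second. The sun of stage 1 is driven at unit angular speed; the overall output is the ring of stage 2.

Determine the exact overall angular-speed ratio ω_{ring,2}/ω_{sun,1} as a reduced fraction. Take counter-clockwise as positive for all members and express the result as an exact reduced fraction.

Stage 1: N_ring = 14 + 2·16 = 46
Stage 1: 14(ω_s−ω_c) = −46(ω_r−ω_c),  ω_r=0, ω_s=1
Stage 1: 14(1−ω_c) = −46(0−ω_c)  ⇒  60ω_c = 14  ⇒  ω_c = 7/30
  ⇒ ω_c¹/ω_s¹ = 7/30
Stage 2: N_ring = 19 + 2·16 = 51
Stage 2: 19(ω_s−ω_c) = −51(ω_r−ω_c),  ω_s=0, ω_c=1
Stage 2: ω_r = 1 − (19/51)(0−1) = 70/51
  ⇒ ω_r²/ω_c² = 70/51
Coupling ω_c² = ω_c¹ ⇒ overall = 7/30 × 70/51 = 49/153

49/153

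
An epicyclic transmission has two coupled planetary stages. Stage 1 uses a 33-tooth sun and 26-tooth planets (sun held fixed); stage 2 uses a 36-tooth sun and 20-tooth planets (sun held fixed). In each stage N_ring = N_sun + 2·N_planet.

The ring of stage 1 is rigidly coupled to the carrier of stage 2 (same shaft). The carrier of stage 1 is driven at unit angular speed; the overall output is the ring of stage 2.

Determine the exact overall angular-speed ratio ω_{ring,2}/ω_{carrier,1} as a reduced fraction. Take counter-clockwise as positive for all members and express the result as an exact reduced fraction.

3304/1615

Stage 1: N_ring = 33 + 2·26 = 85
Stage 1: 33(ω_s−ω_c) = −85(ω_r−ω_c),  ω_s=0, ω_c=1
Stage 1: ω_r = 1 − (33/85)(0−1) = 118/85
  ⇒ ω_r¹/ω_c¹ = 118/85
Stage 2: N_ring = 36 + 2·20 = 76
Stage 2: 36(ω_s−ω_c) = −76(ω_r−ω_c),  ω_s=0, ω_c=1
Stage 2: ω_r = 1 − (36/76)(0−1) = 28/19
  ⇒ ω_r²/ω_c² = 28/19
Coupling ω_c² = ω_r¹ ⇒ overall = 118/85 × 28/19 = 3304/1615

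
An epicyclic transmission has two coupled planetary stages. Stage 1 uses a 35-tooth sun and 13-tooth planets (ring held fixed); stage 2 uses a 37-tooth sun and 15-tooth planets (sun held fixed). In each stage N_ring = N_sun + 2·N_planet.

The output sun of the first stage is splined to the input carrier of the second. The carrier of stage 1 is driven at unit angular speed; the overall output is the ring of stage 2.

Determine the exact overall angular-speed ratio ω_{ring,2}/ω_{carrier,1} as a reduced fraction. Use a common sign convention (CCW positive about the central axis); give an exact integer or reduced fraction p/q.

Stage 1: N_ring = 35 + 2·13 = 61
Stage 1: 35(ω_s−ω_c) = −61(ω_r−ω_c),  ω_r=0, ω_c=1
Stage 1: ω_s = 1 − (61/35)(0−1) = 96/35
  ⇒ ω_s¹/ω_c¹ = 96/35
Stage 2: N_ring = 37 + 2·15 = 67
Stage 2: 37(ω_s−ω_c) = −67(ω_r−ω_c),  ω_s=0, ω_c=1
Stage 2: ω_r = 1 − (37/67)(0−1) = 104/67
  ⇒ ω_r²/ω_c² = 104/67
Coupling ω_c² = ω_s¹ ⇒ overall = 96/35 × 104/67 = 9984/2345

9984/2345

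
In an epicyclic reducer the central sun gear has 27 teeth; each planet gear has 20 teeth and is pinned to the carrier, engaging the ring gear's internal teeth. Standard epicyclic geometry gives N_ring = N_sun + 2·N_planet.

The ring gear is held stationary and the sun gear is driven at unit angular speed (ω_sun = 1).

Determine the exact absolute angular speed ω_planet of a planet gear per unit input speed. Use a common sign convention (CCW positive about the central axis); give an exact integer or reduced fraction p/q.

-27/40

N_ring = 27 + 2·20 = 67
27(ω_s−ω_c) = −67(ω_r−ω_c),  ω_r=0, ω_s=1
27(1−ω_c) = −67(0−ω_c)  ⇒  94ω_c = 27  ⇒  ω_c = 27/94
sun–planet: 27·(1−27/94) = −20·(ω_p−ω_c)  ⇒  ω_p−ω_c = −(27/20)·(67/94) = -1809/1880
ω_p = 27/94 − 1809/1880 = -27/40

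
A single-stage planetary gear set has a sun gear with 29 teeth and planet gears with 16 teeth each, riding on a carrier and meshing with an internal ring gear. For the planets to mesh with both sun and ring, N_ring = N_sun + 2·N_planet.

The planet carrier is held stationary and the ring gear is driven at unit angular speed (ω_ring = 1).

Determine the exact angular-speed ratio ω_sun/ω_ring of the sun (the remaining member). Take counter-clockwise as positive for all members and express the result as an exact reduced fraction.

N_ring = 29 + 2·16 = 61
29(ω_s−ω_c) = −61(ω_r−ω_c),  ω_c=0, ω_r=1
ω_s = 0 − (61/29)(1−0) = -61/29
ω_s/ω_r = -61/29

-61/29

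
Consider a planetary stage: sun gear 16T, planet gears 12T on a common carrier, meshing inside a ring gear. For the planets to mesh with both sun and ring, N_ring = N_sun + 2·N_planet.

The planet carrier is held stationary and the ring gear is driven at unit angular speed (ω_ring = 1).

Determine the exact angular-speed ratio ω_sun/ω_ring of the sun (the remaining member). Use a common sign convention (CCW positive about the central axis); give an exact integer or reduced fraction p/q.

N_ring = 16 + 2·12 = 40
16(ω_s−ω_c) = −40(ω_r−ω_c),  ω_c=0, ω_r=1
ω_s = 0 − (40/16)(1−0) = -5/2
ω_s/ω_r = -5/2

-5/2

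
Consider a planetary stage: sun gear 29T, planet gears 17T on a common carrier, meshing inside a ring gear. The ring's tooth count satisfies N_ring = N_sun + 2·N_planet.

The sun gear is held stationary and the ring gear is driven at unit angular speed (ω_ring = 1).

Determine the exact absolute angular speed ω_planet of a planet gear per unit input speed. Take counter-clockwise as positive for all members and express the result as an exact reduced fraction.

N_ring = 29 + 2·17 = 63
29(ω_s−ω_c) = −63(ω_r−ω_c),  ω_s=0, ω_r=1
29(0−ω_c) = −63(1−ω_c)  ⇒  92ω_c = 63  ⇒  ω_c = 63/92
sun–planet: 29·(0−63/92) = −17·(ω_p−ω_c)  ⇒  ω_p−ω_c = −(29/17)·(-63/92) = 1827/1564
ω_p = 63/92 + 1827/1564 = 63/34

63/34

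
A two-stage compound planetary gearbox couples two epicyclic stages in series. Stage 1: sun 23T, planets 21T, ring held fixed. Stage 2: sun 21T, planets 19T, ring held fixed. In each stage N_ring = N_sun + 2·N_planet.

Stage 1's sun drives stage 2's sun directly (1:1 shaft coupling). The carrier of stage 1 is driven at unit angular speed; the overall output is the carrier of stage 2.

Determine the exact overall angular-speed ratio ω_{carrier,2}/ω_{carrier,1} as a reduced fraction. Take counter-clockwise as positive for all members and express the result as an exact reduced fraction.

231/230

Stage 1: N_ring = 23 + 2·21 = 65
Stage 1: 23(ω_s−ω_c) = −65(ω_r−ω_c),  ω_r=0, ω_c=1
Stage 1: ω_s = 1 − (65/23)(0−1) = 88/23
  ⇒ ω_s¹/ω_c¹ = 88/23
Stage 2: N_ring = 21 + 2·19 = 59
Stage 2: 21(ω_s−ω_c) = −59(ω_r−ω_c),  ω_r=0, ω_s=1
Stage 2: 21(1−ω_c) = −59(0−ω_c)  ⇒  80ω_c = 21  ⇒  ω_c = 21/80
  ⇒ ω_c²/ω_s² = 21/80
Coupling ω_s² = ω_s¹ ⇒ overall = 88/23 × 21/80 = 231/230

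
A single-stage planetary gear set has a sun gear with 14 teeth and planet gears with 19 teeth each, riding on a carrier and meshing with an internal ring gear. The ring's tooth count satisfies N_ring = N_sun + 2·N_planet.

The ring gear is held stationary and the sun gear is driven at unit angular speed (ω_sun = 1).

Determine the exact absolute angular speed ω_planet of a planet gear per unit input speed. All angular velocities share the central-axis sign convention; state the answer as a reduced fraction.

N_ring = 14 + 2·19 = 52
14(ω_s−ω_c) = −52(ω_r−ω_c),  ω_r=0, ω_s=1
14(1−ω_c) = −52(0−ω_c)  ⇒  66ω_c = 14  ⇒  ω_c = 7/33
sun–planet: 14·(1−7/33) = −19·(ω_p−ω_c)  ⇒  ω_p−ω_c = −(14/19)·(26/33) = -364/627
ω_p = 7/33 − 364/627 = -7/19

-7/19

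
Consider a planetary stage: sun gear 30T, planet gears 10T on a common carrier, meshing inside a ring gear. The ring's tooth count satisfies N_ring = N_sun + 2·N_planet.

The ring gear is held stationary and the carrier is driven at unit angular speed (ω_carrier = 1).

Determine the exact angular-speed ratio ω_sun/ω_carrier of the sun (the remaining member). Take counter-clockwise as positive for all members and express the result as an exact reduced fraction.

8/3

N_ring = 30 + 2·10 = 50
30(ω_s−ω_c) = −50(ω_r−ω_c),  ω_r=0, ω_c=1
ω_s = 1 − (50/30)(0−1) = 8/3
ω_s/ω_c = 8/3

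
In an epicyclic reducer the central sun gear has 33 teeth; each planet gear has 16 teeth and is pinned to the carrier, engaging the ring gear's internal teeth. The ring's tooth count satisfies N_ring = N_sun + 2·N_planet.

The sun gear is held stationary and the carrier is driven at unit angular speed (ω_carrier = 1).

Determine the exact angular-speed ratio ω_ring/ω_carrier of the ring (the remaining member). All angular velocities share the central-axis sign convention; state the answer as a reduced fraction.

N_ring = 33 + 2·16 = 65
33(ω_s−ω_c) = −65(ω_r−ω_c),  ω_s=0, ω_c=1
ω_r = 1 − (33/65)(0−1) = 98/65
ω_r/ω_c = 98/65

98/65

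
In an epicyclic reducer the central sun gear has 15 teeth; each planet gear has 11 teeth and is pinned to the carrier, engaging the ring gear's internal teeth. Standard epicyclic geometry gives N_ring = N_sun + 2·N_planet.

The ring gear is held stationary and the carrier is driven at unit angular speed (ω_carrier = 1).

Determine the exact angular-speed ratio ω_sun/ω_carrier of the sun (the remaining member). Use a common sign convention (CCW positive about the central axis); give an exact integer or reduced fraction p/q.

52/15

N_ring = 15 + 2·11 = 37
15(ω_s−ω_c) = −37(ω_r−ω_c),  ω_r=0, ω_c=1
ω_s = 1 − (37/15)(0−1) = 52/15
ω_s/ω_c = 52/15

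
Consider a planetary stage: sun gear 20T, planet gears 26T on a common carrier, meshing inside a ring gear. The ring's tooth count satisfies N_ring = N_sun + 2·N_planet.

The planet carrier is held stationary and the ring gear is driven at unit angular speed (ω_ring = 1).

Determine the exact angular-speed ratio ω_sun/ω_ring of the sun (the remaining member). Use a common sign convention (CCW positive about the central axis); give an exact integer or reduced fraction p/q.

N_ring = 20 + 2·26 = 72
20(ω_s−ω_c) = −72(ω_r−ω_c),  ω_c=0, ω_r=1
ω_s = 0 − (72/20)(1−0) = -18/5
ω_s/ω_r = -18/5

-18/5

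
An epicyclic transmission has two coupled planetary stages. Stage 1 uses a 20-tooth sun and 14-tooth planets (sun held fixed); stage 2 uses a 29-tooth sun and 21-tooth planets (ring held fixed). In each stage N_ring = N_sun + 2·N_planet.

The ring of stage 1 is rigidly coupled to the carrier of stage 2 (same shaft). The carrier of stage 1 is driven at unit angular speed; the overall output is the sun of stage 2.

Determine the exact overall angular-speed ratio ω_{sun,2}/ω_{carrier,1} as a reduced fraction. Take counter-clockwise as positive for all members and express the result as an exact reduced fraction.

425/87

Stage 1: N_ring = 20 + 2·14 = 48
Stage 1: 20(ω_s−ω_c) = −48(ω_r−ω_c),  ω_s=0, ω_c=1
Stage 1: ω_r = 1 − (20/48)(0−1) = 17/12
  ⇒ ω_r¹/ω_c¹ = 17/12
Stage 2: N_ring = 29 + 2·21 = 71
Stage 2: 29(ω_s−ω_c) = −71(ω_r−ω_c),  ω_r=0, ω_c=1
Stage 2: ω_s = 1 − (71/29)(0−1) = 100/29
  ⇒ ω_s²/ω_c² = 100/29
Coupling ω_c² = ω_r¹ ⇒ overall = 17/12 × 100/29 = 425/87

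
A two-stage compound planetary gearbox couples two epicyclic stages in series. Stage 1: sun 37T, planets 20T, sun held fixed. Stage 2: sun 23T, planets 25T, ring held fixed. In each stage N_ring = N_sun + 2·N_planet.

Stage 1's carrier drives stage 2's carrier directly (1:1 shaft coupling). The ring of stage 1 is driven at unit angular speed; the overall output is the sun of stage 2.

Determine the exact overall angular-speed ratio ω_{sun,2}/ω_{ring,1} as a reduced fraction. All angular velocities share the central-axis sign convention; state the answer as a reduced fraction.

Stage 1: N_ring = 37 + 2·20 = 77
Stage 1: 37(ω_s−ω_c) = −77(ω_r−ω_c),  ω_s=0, ω_r=1
Stage 1: 37(0−ω_c) = −77(1−ω_c)  ⇒  114ω_c = 77  ⇒  ω_c = 77/114
  ⇒ ω_c¹/ω_r¹ = 77/114
Stage 2: N_ring = 23 + 2·25 = 73
Stage 2: 23(ω_s−ω_c) = −73(ω_r−ω_c),  ω_r=0, ω_c=1
Stage 2: ω_s = 1 − (73/23)(0−1) = 96/23
  ⇒ ω_s²/ω_c² = 96/23
Coupling ω_c² = ω_c¹ ⇒ overall = 77/114 × 96/23 = 1232/437

1232/437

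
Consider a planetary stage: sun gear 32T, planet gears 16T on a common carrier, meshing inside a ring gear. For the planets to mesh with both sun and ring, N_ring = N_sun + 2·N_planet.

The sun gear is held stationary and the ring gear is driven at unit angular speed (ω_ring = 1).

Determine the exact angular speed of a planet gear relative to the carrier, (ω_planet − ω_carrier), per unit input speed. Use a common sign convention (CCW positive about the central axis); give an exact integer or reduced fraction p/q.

4/3

N_ring = 32 + 2·16 = 64
32(ω_s−ω_c) = −64(ω_r−ω_c),  ω_s=0, ω_r=1
32(0−ω_c) = −64(1−ω_c)  ⇒  96ω_c = 64  ⇒  ω_c = 2/3
sun–planet: 32·(0−2/3) = −16·(ω_p−ω_c)  ⇒  ω_p−ω_c = −(32/16)·(-2/3) = 4/3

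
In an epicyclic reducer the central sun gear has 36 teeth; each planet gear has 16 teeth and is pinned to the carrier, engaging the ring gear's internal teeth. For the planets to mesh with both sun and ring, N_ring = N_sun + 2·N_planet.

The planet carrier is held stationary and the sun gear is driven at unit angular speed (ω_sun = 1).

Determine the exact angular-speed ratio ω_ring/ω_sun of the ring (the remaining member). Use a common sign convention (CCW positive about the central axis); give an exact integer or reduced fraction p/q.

-9/17

N_ring = 36 + 2·16 = 68
36(ω_s−ω_c) = −68(ω_r−ω_c),  ω_c=0, ω_s=1
ω_r = 0 − (36/68)(1−0) = -9/17
ω_r/ω_s = -9/17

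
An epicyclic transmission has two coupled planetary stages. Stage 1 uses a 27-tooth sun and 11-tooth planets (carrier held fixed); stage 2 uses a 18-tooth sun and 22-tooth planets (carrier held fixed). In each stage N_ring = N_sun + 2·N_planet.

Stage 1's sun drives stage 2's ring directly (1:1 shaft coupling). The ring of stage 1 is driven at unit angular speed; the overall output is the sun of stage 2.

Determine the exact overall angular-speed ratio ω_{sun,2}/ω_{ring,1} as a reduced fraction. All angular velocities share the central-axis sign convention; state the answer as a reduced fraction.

1519/243

Stage 1: N_ring = 27 + 2·11 = 49
Stage 1: 27(ω_s−ω_c) = −49(ω_r−ω_c),  ω_c=0, ω_r=1
Stage 1: ω_s = 0 − (49/27)(1−0) = -49/27
  ⇒ ω_s¹/ω_r¹ = -49/27
Stage 2: N_ring = 18 + 2·22 = 62
Stage 2: 18(ω_s−ω_c) = −62(ω_r−ω_c),  ω_c=0, ω_r=1
Stage 2: ω_s = 0 − (62/18)(1−0) = -31/9
  ⇒ ω_s²/ω_r² = -31/9
Coupling ω_r² = ω_s¹ ⇒ overall = -49/27 × -31/9 = 1519/243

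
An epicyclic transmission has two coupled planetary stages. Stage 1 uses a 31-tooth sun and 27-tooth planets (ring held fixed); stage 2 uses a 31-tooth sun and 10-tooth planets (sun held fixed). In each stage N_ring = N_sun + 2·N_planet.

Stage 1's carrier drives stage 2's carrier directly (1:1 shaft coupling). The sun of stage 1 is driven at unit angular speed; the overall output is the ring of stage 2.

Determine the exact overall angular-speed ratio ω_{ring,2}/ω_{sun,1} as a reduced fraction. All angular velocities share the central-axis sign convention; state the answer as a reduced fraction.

Stage 1: N_ring = 31 + 2·27 = 85
Stage 1: 31(ω_s−ω_c) = −85(ω_r−ω_c),  ω_r=0, ω_s=1
Stage 1: 31(1−ω_c) = −85(0−ω_c)  ⇒  116ω_c = 31  ⇒  ω_c = 31/116
  ⇒ ω_c¹/ω_s¹ = 31/116
Stage 2: N_ring = 31 + 2·10 = 51
Stage 2: 31(ω_s−ω_c) = −51(ω_r−ω_c),  ω_s=0, ω_c=1
Stage 2: ω_r = 1 − (31/51)(0−1) = 82/51
  ⇒ ω_r²/ω_c² = 82/51
Coupling ω_c² = ω_c¹ ⇒ overall = 31/116 × 82/51 = 1271/2958

1271/2958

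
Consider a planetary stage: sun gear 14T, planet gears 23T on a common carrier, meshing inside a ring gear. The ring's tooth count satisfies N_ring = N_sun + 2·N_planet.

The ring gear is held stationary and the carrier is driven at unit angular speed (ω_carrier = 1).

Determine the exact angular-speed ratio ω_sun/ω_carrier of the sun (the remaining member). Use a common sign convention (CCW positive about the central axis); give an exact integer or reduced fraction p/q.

N_ring = 14 + 2·23 = 60
14(ω_s−ω_c) = −60(ω_r−ω_c),  ω_r=0, ω_c=1
ω_s = 1 − (60/14)(0−1) = 37/7
ω_s/ω_c = 37/7

37/7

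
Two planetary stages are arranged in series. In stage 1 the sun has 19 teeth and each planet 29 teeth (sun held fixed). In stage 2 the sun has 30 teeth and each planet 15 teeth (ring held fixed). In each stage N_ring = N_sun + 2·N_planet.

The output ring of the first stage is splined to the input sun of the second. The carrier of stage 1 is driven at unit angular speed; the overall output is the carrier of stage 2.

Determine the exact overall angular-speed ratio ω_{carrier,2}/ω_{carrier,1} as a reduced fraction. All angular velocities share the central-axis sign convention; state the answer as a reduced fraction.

Stage 1: N_ring = 19 + 2·29 = 77
Stage 1: 19(ω_s−ω_c) = −77(ω_r−ω_c),  ω_s=0, ω_c=1
Stage 1: ω_r = 1 − (19/77)(0−1) = 96/77
  ⇒ ω_r¹/ω_c¹ = 96/77
Stage 2: N_ring = 30 + 2·15 = 60
Stage 2: 30(ω_s−ω_c) = −60(ω_r−ω_c),  ω_r=0, ω_s=1
Stage 2: 30(1−ω_c) = −60(0−ω_c)  ⇒  90ω_c = 30  ⇒  ω_c = 1/3
  ⇒ ω_c²/ω_s² = 1/3
Coupling ω_s² = ω_r¹ ⇒ overall = 96/77 × 1/3 = 32/77

32/77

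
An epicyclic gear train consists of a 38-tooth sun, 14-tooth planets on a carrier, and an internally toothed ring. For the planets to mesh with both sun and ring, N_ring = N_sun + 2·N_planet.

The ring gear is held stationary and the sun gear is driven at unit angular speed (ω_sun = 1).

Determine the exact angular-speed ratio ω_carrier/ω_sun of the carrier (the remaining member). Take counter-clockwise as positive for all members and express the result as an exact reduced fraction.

N_ring = 38 + 2·14 = 66
38(ω_s−ω_c) = −66(ω_r−ω_c),  ω_r=0, ω_s=1
38(1−ω_c) = −66(0−ω_c)  ⇒  104ω_c = 38  ⇒  ω_c = 19/52
ω_c/ω_s = 19/52

19/52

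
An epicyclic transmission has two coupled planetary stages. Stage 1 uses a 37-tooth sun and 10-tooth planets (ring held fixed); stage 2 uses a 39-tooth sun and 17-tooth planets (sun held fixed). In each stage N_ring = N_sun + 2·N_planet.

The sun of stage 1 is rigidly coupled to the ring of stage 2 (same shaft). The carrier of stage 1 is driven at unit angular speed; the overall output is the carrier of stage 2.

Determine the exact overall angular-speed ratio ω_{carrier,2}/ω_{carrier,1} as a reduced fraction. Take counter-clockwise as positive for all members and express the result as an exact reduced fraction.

3431/2072

Stage 1: N_ring = 37 + 2·10 = 57
Stage 1: 37(ω_s−ω_c) = −57(ω_r−ω_c),  ω_r=0, ω_c=1
Stage 1: ω_s = 1 − (57/37)(0−1) = 94/37
  ⇒ ω_s¹/ω_c¹ = 94/37
Stage 2: N_ring = 39 + 2·17 = 73
Stage 2: 39(ω_s−ω_c) = −73(ω_r−ω_c),  ω_s=0, ω_r=1
Stage 2: 39(0−ω_c) = −73(1−ω_c)  ⇒  112ω_c = 73  ⇒  ω_c = 73/112
  ⇒ ω_c²/ω_r² = 73/112
Coupling ω_r² = ω_s¹ ⇒ overall = 94/37 × 73/112 = 3431/2072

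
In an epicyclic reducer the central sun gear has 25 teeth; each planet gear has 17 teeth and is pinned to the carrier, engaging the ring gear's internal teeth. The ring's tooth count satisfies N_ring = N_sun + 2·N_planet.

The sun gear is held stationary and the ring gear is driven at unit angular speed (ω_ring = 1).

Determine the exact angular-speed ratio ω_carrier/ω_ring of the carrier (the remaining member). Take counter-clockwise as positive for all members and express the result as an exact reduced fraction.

59/84

N_ring = 25 + 2·17 = 59
25(ω_s−ω_c) = −59(ω_r−ω_c),  ω_s=0, ω_r=1
25(0−ω_c) = −59(1−ω_c)  ⇒  84ω_c = 59  ⇒  ω_c = 59/84
ω_c/ω_r = 59/84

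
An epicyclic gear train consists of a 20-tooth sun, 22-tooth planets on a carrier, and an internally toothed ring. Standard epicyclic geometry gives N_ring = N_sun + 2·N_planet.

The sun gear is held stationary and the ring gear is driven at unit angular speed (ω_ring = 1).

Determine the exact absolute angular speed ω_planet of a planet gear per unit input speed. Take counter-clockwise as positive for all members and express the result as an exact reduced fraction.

N_ring = 20 + 2·22 = 64
20(ω_s−ω_c) = −64(ω_r−ω_c),  ω_s=0, ω_r=1
20(0−ω_c) = −64(1−ω_c)  ⇒  84ω_c = 64  ⇒  ω_c = 16/21
sun–planet: 20·(0−16/21) = −22·(ω_p−ω_c)  ⇒  ω_p−ω_c = −(20/22)·(-16/21) = 160/231
ω_p = 16/21 + 160/231 = 16/11

16/11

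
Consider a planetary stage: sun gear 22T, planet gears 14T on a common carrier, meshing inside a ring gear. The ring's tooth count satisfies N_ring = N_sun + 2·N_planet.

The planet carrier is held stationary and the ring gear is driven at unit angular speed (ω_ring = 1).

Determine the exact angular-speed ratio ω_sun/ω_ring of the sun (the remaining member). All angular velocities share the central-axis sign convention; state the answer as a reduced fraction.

-25/11

N_ring = 22 + 2·14 = 50
22(ω_s−ω_c) = −50(ω_r−ω_c),  ω_c=0, ω_r=1
ω_s = 0 − (50/22)(1−0) = -25/11
ω_s/ω_r = -25/11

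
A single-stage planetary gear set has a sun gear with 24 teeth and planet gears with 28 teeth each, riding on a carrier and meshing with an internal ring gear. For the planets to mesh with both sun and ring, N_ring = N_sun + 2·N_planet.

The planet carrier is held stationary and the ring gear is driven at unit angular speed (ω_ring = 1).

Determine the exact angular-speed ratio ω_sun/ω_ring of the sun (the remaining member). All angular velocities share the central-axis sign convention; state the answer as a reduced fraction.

N_ring = 24 + 2·28 = 80
24(ω_s−ω_c) = −80(ω_r−ω_c),  ω_c=0, ω_r=1
ω_s = 0 − (80/24)(1−0) = -10/3
ω_s/ω_r = -10/3

-10/3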